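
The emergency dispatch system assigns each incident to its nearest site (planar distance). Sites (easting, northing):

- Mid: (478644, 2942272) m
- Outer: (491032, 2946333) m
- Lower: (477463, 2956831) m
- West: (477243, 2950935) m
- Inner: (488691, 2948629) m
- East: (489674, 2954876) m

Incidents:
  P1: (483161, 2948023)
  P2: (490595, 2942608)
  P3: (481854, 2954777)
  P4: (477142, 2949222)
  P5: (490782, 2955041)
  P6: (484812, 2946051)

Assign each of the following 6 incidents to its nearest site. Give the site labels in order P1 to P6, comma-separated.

Inner, Outer, Lower, West, East, Inner

P1 → Inner (d²=30948136.00)
P2 → Outer (d²=14066594.00)
P3 → Lower (d²=23499797.00)
P4 → West (d²=2944570.00)
P5 → East (d²=1254889.00)
P6 → Inner (d²=21692725.00)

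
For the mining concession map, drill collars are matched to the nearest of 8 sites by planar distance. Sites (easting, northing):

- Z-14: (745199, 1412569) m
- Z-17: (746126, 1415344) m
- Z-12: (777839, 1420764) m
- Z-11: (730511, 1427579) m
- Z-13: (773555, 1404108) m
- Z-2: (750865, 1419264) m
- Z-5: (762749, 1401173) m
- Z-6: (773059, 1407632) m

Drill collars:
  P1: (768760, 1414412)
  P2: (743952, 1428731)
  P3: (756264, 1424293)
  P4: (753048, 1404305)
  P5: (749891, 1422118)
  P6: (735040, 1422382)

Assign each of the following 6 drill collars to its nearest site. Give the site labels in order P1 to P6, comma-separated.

P1 → Z-6 (d²=64449801.00)
P2 → Z-2 (d²=137413658.00)
P3 → Z-2 (d²=54440042.00)
P4 → Z-5 (d²=103918825.00)
P5 → Z-2 (d²=9093992.00)
P6 → Z-11 (d²=47520650.00)

Z-6, Z-2, Z-2, Z-5, Z-2, Z-11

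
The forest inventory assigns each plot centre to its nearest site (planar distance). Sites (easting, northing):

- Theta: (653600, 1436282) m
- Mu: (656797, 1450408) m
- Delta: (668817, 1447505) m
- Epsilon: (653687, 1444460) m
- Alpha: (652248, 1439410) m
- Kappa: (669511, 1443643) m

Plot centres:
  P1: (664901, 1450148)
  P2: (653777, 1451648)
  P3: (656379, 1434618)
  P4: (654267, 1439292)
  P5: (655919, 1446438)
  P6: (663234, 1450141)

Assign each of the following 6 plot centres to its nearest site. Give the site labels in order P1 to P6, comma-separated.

Delta, Mu, Theta, Alpha, Epsilon, Delta

P1 → Delta (d²=22320505.00)
P2 → Mu (d²=10658000.00)
P3 → Theta (d²=10491737.00)
P4 → Alpha (d²=4090285.00)
P5 → Epsilon (d²=8894308.00)
P6 → Delta (d²=38118385.00)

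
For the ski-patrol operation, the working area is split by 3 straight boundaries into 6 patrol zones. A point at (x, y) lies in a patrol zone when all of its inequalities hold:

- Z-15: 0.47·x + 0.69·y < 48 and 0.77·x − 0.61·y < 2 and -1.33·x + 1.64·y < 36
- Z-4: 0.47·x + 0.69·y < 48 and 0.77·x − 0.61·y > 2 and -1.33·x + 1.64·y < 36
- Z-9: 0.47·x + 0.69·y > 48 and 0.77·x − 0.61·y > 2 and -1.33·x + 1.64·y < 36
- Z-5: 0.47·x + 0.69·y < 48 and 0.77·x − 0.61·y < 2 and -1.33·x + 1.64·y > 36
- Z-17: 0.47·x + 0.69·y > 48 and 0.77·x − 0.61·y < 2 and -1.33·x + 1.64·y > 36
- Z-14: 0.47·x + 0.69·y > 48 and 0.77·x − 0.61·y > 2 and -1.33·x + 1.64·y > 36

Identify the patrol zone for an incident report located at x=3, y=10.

0.47·3 + 0.69·10 = 8.310, which is < 48
0.77·3 − 0.61·10 = -3.790, which is < 2
-1.33·3 + 1.64·10 = 12.410, which is < 36
This sign pattern matches Z-15.

Z-15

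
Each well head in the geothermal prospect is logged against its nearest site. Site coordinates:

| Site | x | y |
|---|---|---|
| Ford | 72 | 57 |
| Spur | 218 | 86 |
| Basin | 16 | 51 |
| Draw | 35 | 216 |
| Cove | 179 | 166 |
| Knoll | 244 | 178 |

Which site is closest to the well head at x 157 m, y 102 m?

Squared distances to each site:
Ford: 9250.000; Spur: 3977.000; Basin: 22482.000; Draw: 27880.000; Cove: 4580.000; Knoll: 13345.000.
Minimum at Spur.

Spur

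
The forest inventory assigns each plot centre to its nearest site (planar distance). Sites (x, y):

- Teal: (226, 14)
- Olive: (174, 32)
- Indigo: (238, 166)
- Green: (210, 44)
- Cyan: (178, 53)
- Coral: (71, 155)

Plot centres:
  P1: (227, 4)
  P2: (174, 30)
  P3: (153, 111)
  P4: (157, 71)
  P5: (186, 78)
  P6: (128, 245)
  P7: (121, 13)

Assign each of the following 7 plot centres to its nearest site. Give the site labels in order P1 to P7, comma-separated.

P1 → Teal (d²=101.00)
P2 → Olive (d²=4.00)
P3 → Cyan (d²=3989.00)
P4 → Cyan (d²=765.00)
P5 → Cyan (d²=689.00)
P6 → Coral (d²=11349.00)
P7 → Olive (d²=3170.00)

Teal, Olive, Cyan, Cyan, Cyan, Coral, Olive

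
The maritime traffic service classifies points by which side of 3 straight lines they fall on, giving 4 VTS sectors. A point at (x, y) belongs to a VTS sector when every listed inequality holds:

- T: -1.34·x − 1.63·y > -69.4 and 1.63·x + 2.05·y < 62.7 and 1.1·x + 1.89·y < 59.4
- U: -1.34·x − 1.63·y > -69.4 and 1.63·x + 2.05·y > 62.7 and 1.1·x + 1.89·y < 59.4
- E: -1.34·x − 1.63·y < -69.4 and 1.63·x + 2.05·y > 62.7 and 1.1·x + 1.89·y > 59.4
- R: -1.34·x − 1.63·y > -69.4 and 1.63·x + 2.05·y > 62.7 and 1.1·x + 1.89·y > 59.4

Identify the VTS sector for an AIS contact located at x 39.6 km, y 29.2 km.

-1.34·39.6 − 1.63·29.2 = -100.660, which is < -69.4
1.63·39.6 + 2.05·29.2 = 124.408, which is > 62.7
1.1·39.6 + 1.89·29.2 = 98.748, which is > 59.4
This sign pattern matches E.

E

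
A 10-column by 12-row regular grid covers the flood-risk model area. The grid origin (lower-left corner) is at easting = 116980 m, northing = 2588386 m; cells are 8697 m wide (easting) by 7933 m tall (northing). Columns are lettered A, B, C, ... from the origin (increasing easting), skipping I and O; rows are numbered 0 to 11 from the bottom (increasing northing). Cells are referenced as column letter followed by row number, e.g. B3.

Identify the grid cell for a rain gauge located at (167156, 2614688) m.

Column index: ⌊(167156 − 116980) / 8697⌋ = ⌊5.769⌋ = 5 → column F
Row offset from origin: ⌊(2614688 − 2588386) / 7933⌋ = ⌊3.316⌋ = 3 → row 3

F3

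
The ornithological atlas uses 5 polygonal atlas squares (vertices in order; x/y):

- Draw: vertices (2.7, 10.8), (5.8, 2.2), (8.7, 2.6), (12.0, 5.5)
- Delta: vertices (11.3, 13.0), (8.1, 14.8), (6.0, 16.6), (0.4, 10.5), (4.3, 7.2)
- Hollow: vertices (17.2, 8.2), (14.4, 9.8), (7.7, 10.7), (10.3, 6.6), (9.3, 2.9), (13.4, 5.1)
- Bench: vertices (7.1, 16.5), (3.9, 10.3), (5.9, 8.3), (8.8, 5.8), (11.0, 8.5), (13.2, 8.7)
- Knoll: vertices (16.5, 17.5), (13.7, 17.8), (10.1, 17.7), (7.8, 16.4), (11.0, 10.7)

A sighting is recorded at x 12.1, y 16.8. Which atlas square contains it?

Cast a ray rightward from (12.1, 16.8). For each polygon, the edges (by vertex number in listed order) whose endpoints lie on opposite sides of y = 16.8, where each meets that height, and whether that is right or left of the point:
Draw: no edge straddles that height → 0 crossings.
Delta: no edge straddles that height → 0 crossings.
Hollow: no edge straddles that height → 0 crossings.
Bench: no edge straddles that height → 0 crossings.
Knoll: 3–4 at x≈8.51 (left), 5–1 at x≈15.93 (right) → 1 crossing.
Only Knoll has an odd count, so the point is inside Knoll.

Knoll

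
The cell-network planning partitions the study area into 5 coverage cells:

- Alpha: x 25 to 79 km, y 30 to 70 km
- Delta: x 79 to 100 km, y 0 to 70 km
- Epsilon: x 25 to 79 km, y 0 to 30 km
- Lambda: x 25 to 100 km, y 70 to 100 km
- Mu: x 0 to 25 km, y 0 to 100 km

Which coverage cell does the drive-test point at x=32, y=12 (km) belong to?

Epsilon

The point has x = 32 and y = 12.
Only Epsilon satisfies 25 ≤ x ≤ 79 and 0 ≤ y ≤ 30.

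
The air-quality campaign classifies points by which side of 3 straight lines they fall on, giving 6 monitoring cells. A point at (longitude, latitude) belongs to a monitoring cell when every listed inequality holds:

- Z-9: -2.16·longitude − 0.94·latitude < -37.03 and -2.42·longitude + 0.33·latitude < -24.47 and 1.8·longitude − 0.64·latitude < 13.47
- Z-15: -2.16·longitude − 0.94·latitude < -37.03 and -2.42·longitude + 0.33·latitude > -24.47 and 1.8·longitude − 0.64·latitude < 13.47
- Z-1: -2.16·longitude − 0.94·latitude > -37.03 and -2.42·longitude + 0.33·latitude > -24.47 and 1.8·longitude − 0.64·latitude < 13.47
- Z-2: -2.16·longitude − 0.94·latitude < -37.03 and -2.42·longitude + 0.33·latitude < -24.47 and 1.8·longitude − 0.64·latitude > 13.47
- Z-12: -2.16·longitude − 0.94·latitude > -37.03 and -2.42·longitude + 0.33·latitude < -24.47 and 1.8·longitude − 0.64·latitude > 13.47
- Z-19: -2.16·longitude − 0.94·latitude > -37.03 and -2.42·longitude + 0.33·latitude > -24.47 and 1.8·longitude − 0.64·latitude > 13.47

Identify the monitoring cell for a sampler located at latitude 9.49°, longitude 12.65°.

-2.16·12.65 − 0.94·9.49 = -36.245, which is > -37.03
-2.42·12.65 + 0.33·9.49 = -27.481, which is < -24.47
1.8·12.65 − 0.64·9.49 = 16.696, which is > 13.47
This sign pattern matches Z-12.

Z-12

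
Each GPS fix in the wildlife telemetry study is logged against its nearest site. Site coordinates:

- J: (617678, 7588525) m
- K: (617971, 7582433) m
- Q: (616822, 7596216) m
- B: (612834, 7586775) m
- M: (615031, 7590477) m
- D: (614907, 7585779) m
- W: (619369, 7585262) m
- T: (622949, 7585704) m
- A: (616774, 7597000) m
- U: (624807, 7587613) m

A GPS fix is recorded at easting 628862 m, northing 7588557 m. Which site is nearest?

U

Squared distances to each site:
J: 125082880.000; K: 156117257.000; Q: 203621881.000; B: 260072308.000; M: 194982961.000; D: 202459309.000; W: 100974074.000; T: 43103178.000; A: 217403993.000; U: 17334161.000.
Minimum at U.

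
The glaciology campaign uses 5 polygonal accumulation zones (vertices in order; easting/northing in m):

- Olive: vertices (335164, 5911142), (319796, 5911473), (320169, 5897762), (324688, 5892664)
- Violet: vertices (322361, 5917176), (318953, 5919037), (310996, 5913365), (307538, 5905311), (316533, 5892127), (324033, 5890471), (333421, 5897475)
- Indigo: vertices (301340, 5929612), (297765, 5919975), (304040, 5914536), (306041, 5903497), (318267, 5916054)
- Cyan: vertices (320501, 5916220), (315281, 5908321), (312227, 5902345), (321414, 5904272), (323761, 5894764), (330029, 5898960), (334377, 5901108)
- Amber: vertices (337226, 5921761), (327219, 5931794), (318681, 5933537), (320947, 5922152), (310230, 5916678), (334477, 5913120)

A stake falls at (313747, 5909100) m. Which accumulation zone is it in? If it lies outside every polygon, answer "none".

Violet

Cast a ray rightward from (313747, 5909100). For each polygon, the edges (by vertex number in listed order) whose endpoints lie on opposite sides of northing = 5909100, where each meets that height, and whether that is right or left of the point:
Olive: 2–3 at easting≈319860.6 (right), 4–1 at easting≈334006.3 (right) → 2 crossings.
Violet: 3–4 at easting≈309164.8 (left), 7–1 at easting≈326894.8 (right) → 1 crossing.
Indigo: 3–4 at easting≈305025.4 (left), 4–5 at easting≈311496.3 (left) → 0 crossings.
Cyan: 1–2 at easting≈315795.8 (right), 7–1 at easting≈327038.7 (right) → 2 crossings.
Amber: no edge straddles that height → 0 crossings.
Only Violet has an odd count, so the point is inside Violet.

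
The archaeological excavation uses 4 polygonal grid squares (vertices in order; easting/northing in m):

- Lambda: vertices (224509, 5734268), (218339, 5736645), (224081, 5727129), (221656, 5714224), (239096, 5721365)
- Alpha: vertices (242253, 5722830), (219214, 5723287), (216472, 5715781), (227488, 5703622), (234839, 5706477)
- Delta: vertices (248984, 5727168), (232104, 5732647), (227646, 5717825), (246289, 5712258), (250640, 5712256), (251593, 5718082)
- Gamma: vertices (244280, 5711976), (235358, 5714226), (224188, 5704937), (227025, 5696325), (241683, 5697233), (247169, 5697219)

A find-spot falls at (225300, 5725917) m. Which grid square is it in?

Cast a ray rightward from (225300, 5725917). For each polygon, the edges (by vertex number in listed order) whose endpoints lie on opposite sides of northing = 5725917, where each meets that height, and whether that is right or left of the point:
Lambda: 3–4 at easting≈223853.3 (left), 5–1 at easting≈233949.9 (right) → 1 crossing.
Alpha: no edge straddles that height → 0 crossings.
Delta: 2–3 at easting≈230079.8 (right), 6–1 at easting≈249343.2 (right) → 2 crossings.
Gamma: no edge straddles that height → 0 crossings.
Only Lambda has an odd count, so the point is inside Lambda.

Lambda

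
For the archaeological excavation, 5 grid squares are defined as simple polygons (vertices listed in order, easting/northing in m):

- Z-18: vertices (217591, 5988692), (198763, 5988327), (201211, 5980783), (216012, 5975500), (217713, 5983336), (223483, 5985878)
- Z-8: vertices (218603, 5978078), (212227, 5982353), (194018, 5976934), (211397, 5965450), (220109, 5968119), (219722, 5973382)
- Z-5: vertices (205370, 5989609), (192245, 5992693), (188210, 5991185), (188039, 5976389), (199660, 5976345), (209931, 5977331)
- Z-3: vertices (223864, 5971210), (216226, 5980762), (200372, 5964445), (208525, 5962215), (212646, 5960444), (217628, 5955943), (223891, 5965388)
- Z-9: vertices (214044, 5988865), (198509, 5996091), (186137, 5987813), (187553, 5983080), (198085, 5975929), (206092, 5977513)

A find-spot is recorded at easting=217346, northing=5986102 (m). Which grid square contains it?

Cast a ray rightward from (217346, 5986102). For each polygon, the edges (by vertex number in listed order) whose endpoints lie on opposite sides of northing = 5986102, where each meets that height, and whether that is right or left of the point:
Z-18: 2–3 at easting≈199485.0 (left), 6–1 at easting≈223014.0 (right) → 1 crossing.
Z-8: no edge straddles that height → 0 crossings.
Z-5: 3–4 at easting≈188151.3 (left), 6–1 at easting≈206672.8 (left) → 0 crossings.
Z-3: no edge straddles that height → 0 crossings.
Z-9: 3–4 at easting≈186648.9 (left), 6–1 at easting≈212108.5 (left) → 0 crossings.
Only Z-18 has an odd count, so the point is inside Z-18.

Z-18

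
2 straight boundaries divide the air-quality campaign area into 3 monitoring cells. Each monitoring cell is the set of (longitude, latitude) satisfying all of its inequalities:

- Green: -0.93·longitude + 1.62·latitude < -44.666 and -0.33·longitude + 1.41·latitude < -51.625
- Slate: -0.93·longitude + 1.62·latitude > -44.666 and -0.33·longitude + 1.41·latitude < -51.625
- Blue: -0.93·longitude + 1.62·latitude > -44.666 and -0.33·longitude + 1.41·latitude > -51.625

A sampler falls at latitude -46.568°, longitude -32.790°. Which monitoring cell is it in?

Green

-0.93·-32.790 + 1.62·-46.568 = -44.945, which is < -44.666
-0.33·-32.790 + 1.41·-46.568 = -54.840, which is < -51.625
This sign pattern matches Green.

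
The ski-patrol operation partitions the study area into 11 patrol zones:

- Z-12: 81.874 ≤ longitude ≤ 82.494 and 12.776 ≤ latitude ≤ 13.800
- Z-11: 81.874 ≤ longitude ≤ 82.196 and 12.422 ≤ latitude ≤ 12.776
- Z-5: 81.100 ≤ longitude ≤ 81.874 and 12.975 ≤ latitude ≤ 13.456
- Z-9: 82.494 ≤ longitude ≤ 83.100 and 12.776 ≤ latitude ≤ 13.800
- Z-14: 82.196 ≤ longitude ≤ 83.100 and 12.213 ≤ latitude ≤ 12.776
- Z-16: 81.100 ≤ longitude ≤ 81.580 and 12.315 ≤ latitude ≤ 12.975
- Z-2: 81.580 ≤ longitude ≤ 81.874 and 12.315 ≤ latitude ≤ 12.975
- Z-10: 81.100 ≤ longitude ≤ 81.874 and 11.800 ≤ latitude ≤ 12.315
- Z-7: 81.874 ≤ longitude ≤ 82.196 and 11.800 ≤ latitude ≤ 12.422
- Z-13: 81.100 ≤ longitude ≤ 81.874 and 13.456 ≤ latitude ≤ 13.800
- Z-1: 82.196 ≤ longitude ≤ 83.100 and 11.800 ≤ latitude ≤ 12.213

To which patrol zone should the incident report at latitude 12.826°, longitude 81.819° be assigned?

The point has longitude = 81.819 and latitude = 12.826.
Only Z-2 satisfies 81.580 ≤ longitude ≤ 81.874 and 12.315 ≤ latitude ≤ 12.975.

Z-2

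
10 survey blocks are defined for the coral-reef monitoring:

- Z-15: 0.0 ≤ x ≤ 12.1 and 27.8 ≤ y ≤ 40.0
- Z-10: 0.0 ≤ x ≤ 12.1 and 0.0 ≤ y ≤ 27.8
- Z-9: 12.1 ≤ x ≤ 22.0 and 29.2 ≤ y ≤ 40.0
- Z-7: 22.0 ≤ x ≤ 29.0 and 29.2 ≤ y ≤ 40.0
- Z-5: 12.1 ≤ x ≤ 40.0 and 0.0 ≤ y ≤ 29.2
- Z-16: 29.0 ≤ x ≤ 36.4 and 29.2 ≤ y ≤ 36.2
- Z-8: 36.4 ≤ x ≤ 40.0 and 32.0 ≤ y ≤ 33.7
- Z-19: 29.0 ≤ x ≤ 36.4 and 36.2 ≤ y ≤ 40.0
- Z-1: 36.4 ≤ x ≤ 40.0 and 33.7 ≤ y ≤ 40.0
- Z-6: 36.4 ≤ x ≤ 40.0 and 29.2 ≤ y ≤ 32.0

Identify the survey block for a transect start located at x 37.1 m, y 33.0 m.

Z-8

The point has x = 37.1 and y = 33.0.
Only Z-8 satisfies 36.4 ≤ x ≤ 40.0 and 32.0 ≤ y ≤ 33.7.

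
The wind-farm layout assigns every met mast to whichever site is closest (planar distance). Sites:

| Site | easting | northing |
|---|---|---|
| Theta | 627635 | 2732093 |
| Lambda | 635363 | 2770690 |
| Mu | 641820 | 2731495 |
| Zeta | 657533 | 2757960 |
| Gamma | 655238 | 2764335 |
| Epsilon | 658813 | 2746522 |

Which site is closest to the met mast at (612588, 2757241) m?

Lambda

Squared distances to each site:
Theta: 858834113.000; Lambda: 699576226.000; Mu: 1517366340.000; Zeta: 2020569986.000; Gamma: 1869347336.000; Epsilon: 2251647586.000.
Minimum at Lambda.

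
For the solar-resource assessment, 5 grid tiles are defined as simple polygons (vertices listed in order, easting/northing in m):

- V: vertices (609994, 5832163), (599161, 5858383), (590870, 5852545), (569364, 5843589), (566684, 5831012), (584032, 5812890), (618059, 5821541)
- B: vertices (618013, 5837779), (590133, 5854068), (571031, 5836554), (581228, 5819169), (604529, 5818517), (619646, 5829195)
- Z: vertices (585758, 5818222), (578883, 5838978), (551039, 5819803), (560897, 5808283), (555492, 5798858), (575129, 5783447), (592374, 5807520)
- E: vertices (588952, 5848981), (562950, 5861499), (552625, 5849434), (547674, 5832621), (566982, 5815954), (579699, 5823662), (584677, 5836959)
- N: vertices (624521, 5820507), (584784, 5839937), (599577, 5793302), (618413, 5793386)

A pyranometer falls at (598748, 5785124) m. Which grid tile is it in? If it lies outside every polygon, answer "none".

Cast a ray rightward from (598748, 5785124). For each polygon, the edges (by vertex number in listed order) whose endpoints lie on opposite sides of northing = 5785124, where each meets that height, and whether that is right or left of the point:
V: no edge straddles that height → 0 crossings.
B: no edge straddles that height → 0 crossings.
Z: 5–6 at easting≈572992.1 (left), 6–7 at easting≈576330.3 (left) → 0 crossings.
E: no edge straddles that height → 0 crossings.
N: no edge straddles that height → 0 crossings.
All counts are even, so the point lies outside every listed polygon.

none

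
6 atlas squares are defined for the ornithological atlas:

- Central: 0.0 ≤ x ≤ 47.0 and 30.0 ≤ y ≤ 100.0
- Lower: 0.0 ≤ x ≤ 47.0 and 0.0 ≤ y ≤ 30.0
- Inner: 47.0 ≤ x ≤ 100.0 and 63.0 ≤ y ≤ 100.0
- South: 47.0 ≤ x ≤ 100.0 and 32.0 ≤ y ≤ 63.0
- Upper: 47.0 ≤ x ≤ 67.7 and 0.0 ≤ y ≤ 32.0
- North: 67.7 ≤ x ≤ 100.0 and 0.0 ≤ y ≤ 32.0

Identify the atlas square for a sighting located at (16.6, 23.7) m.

The point has x = 16.6 and y = 23.7.
Only Lower satisfies 0.0 ≤ x ≤ 47.0 and 0.0 ≤ y ≤ 30.0.

Lower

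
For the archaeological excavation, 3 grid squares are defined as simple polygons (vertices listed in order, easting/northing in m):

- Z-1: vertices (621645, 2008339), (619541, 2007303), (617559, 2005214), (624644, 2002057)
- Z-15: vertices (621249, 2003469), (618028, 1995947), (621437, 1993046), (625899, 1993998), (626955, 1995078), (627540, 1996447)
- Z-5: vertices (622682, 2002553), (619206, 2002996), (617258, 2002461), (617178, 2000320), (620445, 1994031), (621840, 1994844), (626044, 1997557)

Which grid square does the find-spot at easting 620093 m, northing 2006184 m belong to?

Z-1

Cast a ray rightward from (620093, 2006184). For each polygon, the edges (by vertex number in listed order) whose endpoints lie on opposite sides of northing = 2006184, where each meets that height, and whether that is right or left of the point:
Z-1: 2–3 at easting≈618479.3 (left), 4–1 at easting≈622673.8 (right) → 1 crossing.
Z-15: no edge straddles that height → 0 crossings.
Z-5: no edge straddles that height → 0 crossings.
Only Z-1 has an odd count, so the point is inside Z-1.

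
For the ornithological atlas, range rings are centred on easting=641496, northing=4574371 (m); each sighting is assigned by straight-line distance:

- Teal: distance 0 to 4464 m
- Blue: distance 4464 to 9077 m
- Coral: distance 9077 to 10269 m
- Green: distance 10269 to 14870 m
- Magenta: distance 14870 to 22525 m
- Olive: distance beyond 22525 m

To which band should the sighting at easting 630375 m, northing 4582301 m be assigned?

Green

Distance = √((630375−641496)² + (4582301−4574371)²) = √(123676641.000 + 62884900.000) = 13658.753 m.
10269 ≤ 13658.753 < 14870 → Green.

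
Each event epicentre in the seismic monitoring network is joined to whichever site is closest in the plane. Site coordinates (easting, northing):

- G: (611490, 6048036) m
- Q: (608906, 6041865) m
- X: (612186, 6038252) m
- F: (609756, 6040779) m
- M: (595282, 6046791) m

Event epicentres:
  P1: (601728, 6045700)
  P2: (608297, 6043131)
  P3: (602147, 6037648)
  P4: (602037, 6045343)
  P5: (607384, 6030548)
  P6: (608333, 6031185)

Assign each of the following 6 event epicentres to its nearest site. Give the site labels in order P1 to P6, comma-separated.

M, Q, Q, M, X, X

P1 → M (d²=42741197.00)
P2 → Q (d²=1973637.00)
P3 → Q (d²=63467170.00)
P4 → M (d²=47726729.00)
P5 → X (d²=82410820.00)
P6 → X (d²=64788098.00)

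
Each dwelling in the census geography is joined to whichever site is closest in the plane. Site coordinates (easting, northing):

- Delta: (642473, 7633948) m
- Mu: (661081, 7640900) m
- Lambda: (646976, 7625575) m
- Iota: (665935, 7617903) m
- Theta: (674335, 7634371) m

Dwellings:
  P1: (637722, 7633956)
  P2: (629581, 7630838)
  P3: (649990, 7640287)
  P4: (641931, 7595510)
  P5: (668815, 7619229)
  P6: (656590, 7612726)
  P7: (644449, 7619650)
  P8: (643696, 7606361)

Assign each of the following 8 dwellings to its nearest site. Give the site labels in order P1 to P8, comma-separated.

P1 → Delta (d²=22572065.00)
P2 → Delta (d²=175875764.00)
P3 → Delta (d²=96688210.00)
P4 → Lambda (d²=929356250.00)
P5 → Iota (d²=10052676.00)
P6 → Iota (d²=114130354.00)
P7 → Lambda (d²=41491354.00)
P8 → Lambda (d²=379936196.00)

Delta, Delta, Delta, Lambda, Iota, Iota, Lambda, Lambda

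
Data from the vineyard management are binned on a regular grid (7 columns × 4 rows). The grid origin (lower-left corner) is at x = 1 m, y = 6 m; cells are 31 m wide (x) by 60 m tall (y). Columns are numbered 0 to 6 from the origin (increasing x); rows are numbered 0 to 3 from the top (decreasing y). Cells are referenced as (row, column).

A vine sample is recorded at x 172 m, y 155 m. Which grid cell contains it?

Column index: ⌊(172 − 1) / 31⌋ = ⌊5.516⌋ = 5
Row offset from origin: ⌊(155 − 6) / 60⌋ = ⌊2.483⌋ = 2 → row 1 (counted from top)

(1, 5)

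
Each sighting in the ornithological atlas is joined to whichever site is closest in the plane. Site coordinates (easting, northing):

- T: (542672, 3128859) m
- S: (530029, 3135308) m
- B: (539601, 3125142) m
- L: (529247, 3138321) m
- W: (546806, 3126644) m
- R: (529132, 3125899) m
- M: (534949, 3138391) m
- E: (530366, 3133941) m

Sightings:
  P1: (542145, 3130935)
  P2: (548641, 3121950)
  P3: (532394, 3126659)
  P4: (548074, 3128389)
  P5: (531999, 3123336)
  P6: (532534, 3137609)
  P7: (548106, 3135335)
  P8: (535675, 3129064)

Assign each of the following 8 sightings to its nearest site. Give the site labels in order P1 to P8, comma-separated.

P1 → T (d²=4587505.00)
P2 → W (d²=25400861.00)
P3 → R (d²=11218244.00)
P4 → W (d²=4652849.00)
P5 → R (d²=14788658.00)
P6 → M (d²=6443749.00)
P7 → T (d²=71466932.00)
P8 → B (d²=30795560.00)

T, W, R, W, R, M, T, B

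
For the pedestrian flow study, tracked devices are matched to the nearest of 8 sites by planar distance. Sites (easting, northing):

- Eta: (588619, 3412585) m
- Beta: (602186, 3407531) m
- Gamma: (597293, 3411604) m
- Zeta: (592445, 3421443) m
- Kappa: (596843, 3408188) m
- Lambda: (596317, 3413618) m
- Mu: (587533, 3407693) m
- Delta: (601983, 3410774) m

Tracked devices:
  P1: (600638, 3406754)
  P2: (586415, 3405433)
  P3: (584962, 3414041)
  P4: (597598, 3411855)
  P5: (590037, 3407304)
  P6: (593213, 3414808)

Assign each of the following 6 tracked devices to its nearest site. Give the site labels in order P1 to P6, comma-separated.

P1 → Beta (d²=3000033.00)
P2 → Mu (d²=6357524.00)
P3 → Eta (d²=15493585.00)
P4 → Gamma (d²=156026.00)
P5 → Mu (d²=6421337.00)
P6 → Lambda (d²=11050916.00)

Beta, Mu, Eta, Gamma, Mu, Lambda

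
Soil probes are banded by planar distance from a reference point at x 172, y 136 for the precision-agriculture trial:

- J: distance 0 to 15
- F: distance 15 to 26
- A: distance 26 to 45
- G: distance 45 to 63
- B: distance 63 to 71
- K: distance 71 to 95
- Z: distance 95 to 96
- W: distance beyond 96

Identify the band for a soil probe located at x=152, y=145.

Distance = √((152−172)² + (145−136)²) = √(400.000 + 81.000) = 21.932.
15 ≤ 21.932 < 26 → F.

F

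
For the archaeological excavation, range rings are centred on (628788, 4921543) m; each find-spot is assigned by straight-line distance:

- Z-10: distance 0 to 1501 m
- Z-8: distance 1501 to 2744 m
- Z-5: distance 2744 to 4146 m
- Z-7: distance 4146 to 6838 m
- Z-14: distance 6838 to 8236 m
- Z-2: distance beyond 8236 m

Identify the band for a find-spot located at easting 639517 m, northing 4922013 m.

Distance = √((639517−628788)² + (4922013−4921543)²) = √(115111441.000 + 220900.000) = 10739.290 m.
8236 ≤ 10739.290 < ∞ → Z-2.

Z-2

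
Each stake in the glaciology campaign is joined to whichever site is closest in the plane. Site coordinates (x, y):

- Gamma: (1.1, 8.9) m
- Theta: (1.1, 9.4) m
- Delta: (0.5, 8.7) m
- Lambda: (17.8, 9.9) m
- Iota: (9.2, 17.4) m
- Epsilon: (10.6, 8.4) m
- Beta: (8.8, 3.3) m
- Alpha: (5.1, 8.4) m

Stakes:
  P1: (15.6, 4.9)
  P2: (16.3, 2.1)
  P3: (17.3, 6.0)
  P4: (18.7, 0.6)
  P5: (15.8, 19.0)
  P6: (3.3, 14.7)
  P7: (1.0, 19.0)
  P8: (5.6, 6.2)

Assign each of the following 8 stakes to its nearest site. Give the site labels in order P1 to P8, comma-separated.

Lambda, Beta, Lambda, Lambda, Iota, Theta, Iota, Alpha

P1 → Lambda (d²=29.84)
P2 → Beta (d²=57.69)
P3 → Lambda (d²=15.46)
P4 → Lambda (d²=87.30)
P5 → Iota (d²=46.12)
P6 → Theta (d²=32.93)
P7 → Iota (d²=69.80)
P8 → Alpha (d²=5.09)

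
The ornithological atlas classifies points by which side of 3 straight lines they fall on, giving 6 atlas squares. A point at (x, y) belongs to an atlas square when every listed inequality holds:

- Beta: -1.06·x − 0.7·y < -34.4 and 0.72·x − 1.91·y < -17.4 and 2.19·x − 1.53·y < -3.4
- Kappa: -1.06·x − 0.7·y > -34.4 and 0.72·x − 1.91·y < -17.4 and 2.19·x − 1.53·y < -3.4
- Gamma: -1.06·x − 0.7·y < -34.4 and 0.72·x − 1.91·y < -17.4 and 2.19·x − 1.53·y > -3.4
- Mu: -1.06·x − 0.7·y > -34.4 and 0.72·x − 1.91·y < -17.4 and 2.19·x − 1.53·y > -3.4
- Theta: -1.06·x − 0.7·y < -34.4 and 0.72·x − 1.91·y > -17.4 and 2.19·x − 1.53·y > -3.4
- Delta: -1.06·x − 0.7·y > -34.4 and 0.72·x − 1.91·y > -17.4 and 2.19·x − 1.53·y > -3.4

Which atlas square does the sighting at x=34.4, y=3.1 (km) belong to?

-1.06·34.4 − 0.7·3.1 = -38.634, which is < -34.4
0.72·34.4 − 1.91·3.1 = 18.847, which is > -17.4
2.19·34.4 − 1.53·3.1 = 70.593, which is > -3.4
This sign pattern matches Theta.

Theta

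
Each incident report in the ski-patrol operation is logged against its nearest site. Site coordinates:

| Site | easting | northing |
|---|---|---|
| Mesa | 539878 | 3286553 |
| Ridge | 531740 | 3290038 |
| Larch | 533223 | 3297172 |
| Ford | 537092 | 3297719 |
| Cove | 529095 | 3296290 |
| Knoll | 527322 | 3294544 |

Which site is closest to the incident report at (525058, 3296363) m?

Squared distances to each site:
Mesa: 315868500.000; Ridge: 84654749.000; Larch: 67321706.000; Ford: 146655892.000; Cove: 16302698.000; Knoll: 8434457.000.
Minimum at Knoll.

Knoll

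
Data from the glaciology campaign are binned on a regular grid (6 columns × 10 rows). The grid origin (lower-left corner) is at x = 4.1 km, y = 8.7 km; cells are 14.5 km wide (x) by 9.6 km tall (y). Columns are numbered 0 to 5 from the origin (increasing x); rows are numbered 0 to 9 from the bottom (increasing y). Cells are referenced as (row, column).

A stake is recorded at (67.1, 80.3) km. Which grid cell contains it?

Column index: ⌊(67.1 − 4.1) / 14.5⌋ = ⌊4.345⌋ = 4
Row offset from origin: ⌊(80.3 − 8.7) / 9.6⌋ = ⌊7.458⌋ = 7 → row 7

(7, 4)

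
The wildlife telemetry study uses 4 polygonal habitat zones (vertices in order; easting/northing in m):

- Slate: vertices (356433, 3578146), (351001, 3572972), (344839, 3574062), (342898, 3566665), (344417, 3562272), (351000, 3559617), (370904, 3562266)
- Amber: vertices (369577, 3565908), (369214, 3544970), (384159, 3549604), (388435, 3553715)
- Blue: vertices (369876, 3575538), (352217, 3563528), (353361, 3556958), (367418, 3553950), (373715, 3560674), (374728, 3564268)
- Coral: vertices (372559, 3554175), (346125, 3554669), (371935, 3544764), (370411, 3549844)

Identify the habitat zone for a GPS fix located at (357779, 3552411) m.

Coral

Cast a ray rightward from (357779, 3552411). For each polygon, the edges (by vertex number in listed order) whose endpoints lie on opposite sides of northing = 3552411, where each meets that height, and whether that is right or left of the point:
Slate: no edge straddles that height → 0 crossings.
Amber: 1–2 at easting≈369343.0 (right), 3–4 at easting≈387078.7 (right) → 2 crossings.
Blue: no edge straddles that height → 0 crossings.
Coral: 2–3 at easting≈352008.8 (left), 4–1 at easting≈371684.1 (right) → 1 crossing.
Only Coral has an odd count, so the point is inside Coral.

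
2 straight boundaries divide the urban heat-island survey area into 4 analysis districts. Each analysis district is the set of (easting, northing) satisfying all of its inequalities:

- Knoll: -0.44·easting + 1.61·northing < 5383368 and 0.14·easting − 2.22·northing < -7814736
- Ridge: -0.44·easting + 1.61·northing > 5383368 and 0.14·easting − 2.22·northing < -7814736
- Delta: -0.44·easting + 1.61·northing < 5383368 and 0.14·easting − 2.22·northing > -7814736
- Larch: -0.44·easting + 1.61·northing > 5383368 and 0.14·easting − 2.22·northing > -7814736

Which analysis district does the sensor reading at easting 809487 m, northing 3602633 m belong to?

-0.44·809487 + 1.61·3602633 = 5444064.850, which is > 5383368
0.14·809487 − 2.22·3602633 = -7884517.080, which is < -7814736
This sign pattern matches Ridge.

Ridge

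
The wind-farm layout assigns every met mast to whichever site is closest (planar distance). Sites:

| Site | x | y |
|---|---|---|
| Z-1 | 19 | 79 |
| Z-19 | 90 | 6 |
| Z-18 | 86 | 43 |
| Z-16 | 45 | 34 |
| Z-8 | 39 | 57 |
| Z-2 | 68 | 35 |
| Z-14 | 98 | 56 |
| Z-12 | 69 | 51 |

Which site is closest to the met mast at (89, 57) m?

Z-14

Squared distances to each site:
Z-1: 5384.000; Z-19: 2602.000; Z-18: 205.000; Z-16: 2465.000; Z-8: 2500.000; Z-2: 925.000; Z-14: 82.000; Z-12: 436.000.
Minimum at Z-14.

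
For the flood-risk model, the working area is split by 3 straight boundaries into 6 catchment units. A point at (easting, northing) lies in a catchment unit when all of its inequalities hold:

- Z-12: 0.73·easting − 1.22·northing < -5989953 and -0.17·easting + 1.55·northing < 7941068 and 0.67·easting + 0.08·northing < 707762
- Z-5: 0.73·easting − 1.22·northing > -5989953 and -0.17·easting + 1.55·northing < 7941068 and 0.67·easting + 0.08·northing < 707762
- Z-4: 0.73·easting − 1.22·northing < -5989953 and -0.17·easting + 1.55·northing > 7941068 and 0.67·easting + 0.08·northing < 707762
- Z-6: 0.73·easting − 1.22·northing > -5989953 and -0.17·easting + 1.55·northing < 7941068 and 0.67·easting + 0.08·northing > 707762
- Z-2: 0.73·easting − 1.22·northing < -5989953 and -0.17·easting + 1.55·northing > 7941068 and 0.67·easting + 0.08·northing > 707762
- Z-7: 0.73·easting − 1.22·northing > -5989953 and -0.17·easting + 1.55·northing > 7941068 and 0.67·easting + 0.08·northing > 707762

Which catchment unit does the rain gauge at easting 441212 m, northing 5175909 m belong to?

Z-2

0.73·441212 − 1.22·5175909 = -5992524.220, which is < -5989953
-0.17·441212 + 1.55·5175909 = 7947652.910, which is > 7941068
0.67·441212 + 0.08·5175909 = 709684.760, which is > 707762
This sign pattern matches Z-2.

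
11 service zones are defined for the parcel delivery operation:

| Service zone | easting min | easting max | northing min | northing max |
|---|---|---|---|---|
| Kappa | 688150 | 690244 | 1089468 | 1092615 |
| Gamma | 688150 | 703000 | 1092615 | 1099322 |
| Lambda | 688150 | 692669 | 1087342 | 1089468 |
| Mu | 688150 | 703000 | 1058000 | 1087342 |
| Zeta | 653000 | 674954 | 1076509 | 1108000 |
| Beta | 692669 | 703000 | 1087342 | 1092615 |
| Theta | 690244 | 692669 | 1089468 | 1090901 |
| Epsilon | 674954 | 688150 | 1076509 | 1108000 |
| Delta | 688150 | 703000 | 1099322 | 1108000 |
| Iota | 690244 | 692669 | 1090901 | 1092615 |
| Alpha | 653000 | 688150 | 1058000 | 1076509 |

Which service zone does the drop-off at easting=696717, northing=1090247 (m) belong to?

Beta

The point has easting = 696717 and northing = 1090247.
Only Beta satisfies 692669 ≤ easting ≤ 703000 and 1087342 ≤ northing ≤ 1092615.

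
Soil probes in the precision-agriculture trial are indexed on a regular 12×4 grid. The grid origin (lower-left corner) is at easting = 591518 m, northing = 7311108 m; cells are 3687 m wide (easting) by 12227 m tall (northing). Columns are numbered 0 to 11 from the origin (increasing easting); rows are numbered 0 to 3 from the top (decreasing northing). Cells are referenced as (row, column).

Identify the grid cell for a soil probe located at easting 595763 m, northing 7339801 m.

(1, 1)

Column index: ⌊(595763 − 591518) / 3687⌋ = ⌊1.151⌋ = 1
Row offset from origin: ⌊(7339801 − 7311108) / 12227⌋ = ⌊2.347⌋ = 2 → row 1 (counted from top)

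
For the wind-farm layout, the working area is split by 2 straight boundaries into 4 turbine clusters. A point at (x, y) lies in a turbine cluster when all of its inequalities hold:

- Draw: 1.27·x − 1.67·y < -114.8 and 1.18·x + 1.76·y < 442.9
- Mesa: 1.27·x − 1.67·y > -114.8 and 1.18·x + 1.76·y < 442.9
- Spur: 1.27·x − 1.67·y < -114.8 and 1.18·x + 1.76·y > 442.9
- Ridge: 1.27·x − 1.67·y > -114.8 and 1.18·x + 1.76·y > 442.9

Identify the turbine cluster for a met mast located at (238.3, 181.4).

Ridge

1.27·238.3 − 1.67·181.4 = -0.297, which is > -114.8
1.18·238.3 + 1.76·181.4 = 600.458, which is > 442.9
This sign pattern matches Ridge.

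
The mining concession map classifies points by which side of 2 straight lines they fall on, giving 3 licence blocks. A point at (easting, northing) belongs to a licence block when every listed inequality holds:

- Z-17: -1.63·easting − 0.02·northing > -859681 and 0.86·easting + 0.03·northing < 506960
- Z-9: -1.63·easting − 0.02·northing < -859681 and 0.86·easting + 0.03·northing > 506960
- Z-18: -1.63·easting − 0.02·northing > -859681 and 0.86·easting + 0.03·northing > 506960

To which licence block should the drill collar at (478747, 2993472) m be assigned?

-1.63·478747 − 0.02·2993472 = -840227.050, which is > -859681
0.86·478747 + 0.03·2993472 = 501526.580, which is < 506960
This sign pattern matches Z-17.

Z-17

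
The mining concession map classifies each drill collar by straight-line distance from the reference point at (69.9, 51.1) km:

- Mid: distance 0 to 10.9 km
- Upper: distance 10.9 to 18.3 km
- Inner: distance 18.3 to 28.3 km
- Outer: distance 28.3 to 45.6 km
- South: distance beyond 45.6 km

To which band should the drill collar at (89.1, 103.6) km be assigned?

Distance = √((89.1−69.9)² + (103.6−51.1)²) = √(368.640 + 2756.250) = 55.901 km.
45.6 ≤ 55.901 < ∞ → South.

South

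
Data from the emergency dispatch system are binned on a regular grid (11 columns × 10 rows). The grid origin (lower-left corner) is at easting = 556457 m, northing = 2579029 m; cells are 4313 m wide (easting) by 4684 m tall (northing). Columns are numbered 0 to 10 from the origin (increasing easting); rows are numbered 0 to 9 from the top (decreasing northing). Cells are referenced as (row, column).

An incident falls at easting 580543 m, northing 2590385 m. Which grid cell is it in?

Column index: ⌊(580543 − 556457) / 4313⌋ = ⌊5.585⌋ = 5
Row offset from origin: ⌊(2590385 − 2579029) / 4684⌋ = ⌊2.424⌋ = 2 → row 7 (counted from top)

(7, 5)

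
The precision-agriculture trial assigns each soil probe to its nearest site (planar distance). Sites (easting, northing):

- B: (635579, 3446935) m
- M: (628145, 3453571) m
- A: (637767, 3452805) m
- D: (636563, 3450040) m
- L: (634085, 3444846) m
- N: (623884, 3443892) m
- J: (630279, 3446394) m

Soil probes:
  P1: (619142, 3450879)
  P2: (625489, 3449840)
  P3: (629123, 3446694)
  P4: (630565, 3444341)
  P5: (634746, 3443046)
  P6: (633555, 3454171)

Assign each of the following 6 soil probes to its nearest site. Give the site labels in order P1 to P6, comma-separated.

N, M, J, J, L, A

P1 → N (d²=71304733.00)
P2 → M (d²=20974697.00)
P3 → J (d²=1426336.00)
P4 → J (d²=4296605.00)
P5 → L (d²=3676921.00)
P6 → A (d²=19606900.00)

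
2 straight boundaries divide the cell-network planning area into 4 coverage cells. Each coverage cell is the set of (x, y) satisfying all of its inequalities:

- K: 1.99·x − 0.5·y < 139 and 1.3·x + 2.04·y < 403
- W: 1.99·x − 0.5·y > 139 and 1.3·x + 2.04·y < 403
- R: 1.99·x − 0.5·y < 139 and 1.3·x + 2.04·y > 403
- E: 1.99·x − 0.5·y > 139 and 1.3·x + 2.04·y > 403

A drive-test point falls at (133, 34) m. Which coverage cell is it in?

W

1.99·133 − 0.5·34 = 247.670, which is > 139
1.3·133 + 2.04·34 = 242.260, which is < 403
This sign pattern matches W.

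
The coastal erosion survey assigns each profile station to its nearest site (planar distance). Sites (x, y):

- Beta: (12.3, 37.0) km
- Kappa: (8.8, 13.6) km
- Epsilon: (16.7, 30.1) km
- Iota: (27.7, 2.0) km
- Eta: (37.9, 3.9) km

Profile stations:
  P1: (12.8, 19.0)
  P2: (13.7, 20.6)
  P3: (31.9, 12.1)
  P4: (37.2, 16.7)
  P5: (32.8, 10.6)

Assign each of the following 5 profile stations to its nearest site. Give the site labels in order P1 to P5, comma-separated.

Kappa, Kappa, Eta, Eta, Eta

P1 → Kappa (d²=45.16)
P2 → Kappa (d²=73.01)
P3 → Eta (d²=103.24)
P4 → Eta (d²=164.33)
P5 → Eta (d²=70.90)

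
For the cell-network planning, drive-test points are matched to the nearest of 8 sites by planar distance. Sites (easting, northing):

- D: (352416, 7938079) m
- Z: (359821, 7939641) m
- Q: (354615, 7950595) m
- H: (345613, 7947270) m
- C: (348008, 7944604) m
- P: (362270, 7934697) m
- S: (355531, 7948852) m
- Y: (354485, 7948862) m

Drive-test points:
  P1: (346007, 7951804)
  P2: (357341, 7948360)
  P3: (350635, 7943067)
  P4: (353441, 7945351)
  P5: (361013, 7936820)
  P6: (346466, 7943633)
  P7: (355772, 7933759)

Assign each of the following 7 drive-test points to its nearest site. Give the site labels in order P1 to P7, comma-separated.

P1 → H (d²=20712392.00)
P2 → S (d²=3518164.00)
P3 → C (d²=9263498.00)
P4 → Y (d²=13417057.00)
P5 → P (d²=6087178.00)
P6 → C (d²=3320605.00)
P7 → D (d²=29925136.00)

H, S, C, Y, P, C, D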